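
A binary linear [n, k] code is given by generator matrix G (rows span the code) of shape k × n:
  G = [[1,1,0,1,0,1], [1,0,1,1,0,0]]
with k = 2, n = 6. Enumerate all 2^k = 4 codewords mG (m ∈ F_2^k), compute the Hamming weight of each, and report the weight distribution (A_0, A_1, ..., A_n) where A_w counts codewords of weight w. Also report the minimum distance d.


Weight distribution: A_0 = 1, A_3 = 2, A_4 = 1. Minimum distance d = 3.

Enumerate all 2^2 = 4 messages m ∈ F_2^2.
For each, compute codeword c = mG in F_2^6, then tally its weight.
  m = 00 → c = 000000, weight = 0.
  m = 10 → c = 110101, weight = 4.
  m = 01 → c = 101100, weight = 3.
  m = 11 → c = 011001, weight = 3.
Tally weights:
  weight 0: 1 codewords.
  weight 3: 2 codewords.
  weight 4: 1 codewords.
Minimum distance d = smallest w > 0 with A_w > 0 = 3.
Sanity: Σ A_w = 4 = 2^2 = 4 ✓.


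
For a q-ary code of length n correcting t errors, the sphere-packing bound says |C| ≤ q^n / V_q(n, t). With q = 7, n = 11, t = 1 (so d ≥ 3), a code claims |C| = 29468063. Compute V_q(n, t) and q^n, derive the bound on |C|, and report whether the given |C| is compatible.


V_q(n, t) = 67, q^n = 1977326743, Hamming bound = 29512339, |C| = 29468063 ≤ bound (satisfied).

Step 1: Compute V_q(n, t) = Σ_{j=0}^1 C(n, j) (q−1)^j.
  j = 0: C(11,0)·(6)^0 = 1·1 = 1.
  j = 1: C(11,1)·(6)^1 = 11·6 = 66.
  V_q(n, t) = 1 + 66 = 67.
Step 2: q^n = 7^11 = 1977326743.
Step 3: Hamming bound ⌊q^n / V_q(n,t)⌋ = ⌊1977326743/67⌋ = 29512339.
Step 4: Compare |C| = 29468063 to 29512339: satisfied.
The claimed |C| lies below the Hamming bound.


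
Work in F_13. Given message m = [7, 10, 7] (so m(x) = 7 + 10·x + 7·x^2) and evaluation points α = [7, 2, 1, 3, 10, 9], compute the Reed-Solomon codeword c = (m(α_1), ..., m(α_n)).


c = [4, 3, 11, 9, 1, 1]

Message polynomial: m(x) = 7 + 10·x + 7·x^2 (mod 13).
For each evaluation point α_i, compute m(α_i) mod 13:
  α_1 = 7: Horner steps 7 → 7 → 4, so m(7) = 4.
  α_2 = 2: Horner steps 7 → 11 → 3, so m(2) = 3.
  α_3 = 1: Horner steps 7 → 4 → 11, so m(1) = 11.
  α_4 = 3: Horner steps 7 → 5 → 9, so m(3) = 9.
  α_5 = 10: Horner steps 7 → 2 → 1, so m(10) = 1.
  α_6 = 9: Horner steps 7 → 8 → 1, so m(9) = 1.
Codeword c = [4, 3, 11, 9, 1, 1] ∈ F_13^6.


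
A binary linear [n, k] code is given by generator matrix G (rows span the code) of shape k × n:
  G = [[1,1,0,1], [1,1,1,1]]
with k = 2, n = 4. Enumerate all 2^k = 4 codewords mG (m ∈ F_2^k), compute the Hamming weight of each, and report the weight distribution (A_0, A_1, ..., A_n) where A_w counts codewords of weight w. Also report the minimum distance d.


Weight distribution: A_0 = 1, A_1 = 1, A_3 = 1, A_4 = 1. Minimum distance d = 1.

Enumerate all 2^2 = 4 messages m ∈ F_2^2.
For each, compute codeword c = mG in F_2^4, then tally its weight.
  m = 00 → c = 0000, weight = 0.
  m = 10 → c = 1101, weight = 3.
  m = 01 → c = 1111, weight = 4.
  m = 11 → c = 0010, weight = 1.
Tally weights:
  weight 0: 1 codewords.
  weight 1: 1 codewords.
  weight 3: 1 codewords.
  weight 4: 1 codewords.
Minimum distance d = smallest w > 0 with A_w > 0 = 1.
Sanity: Σ A_w = 4 = 2^2 = 4 ✓.


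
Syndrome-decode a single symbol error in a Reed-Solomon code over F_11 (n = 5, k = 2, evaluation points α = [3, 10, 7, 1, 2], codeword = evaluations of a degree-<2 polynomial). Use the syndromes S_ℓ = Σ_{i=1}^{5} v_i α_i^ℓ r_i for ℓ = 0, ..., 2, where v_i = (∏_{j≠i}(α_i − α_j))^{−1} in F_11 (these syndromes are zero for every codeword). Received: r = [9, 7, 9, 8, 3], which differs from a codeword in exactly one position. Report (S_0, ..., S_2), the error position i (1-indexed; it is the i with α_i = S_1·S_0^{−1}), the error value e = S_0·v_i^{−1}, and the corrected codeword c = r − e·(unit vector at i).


S = (3, 10, 4), error at position 3, error magnitude e = 9, c = [9, 7, 0, 8, 3].

Step 1: column multipliers v_i = (∏_{j≠i}(α_i − α_j))^{−1} mod 11.
  i = 1 (α = 3): (3−10)(3−7)(3−1)(3−2) = (−7)·(−4)·2·1 = 56 ≡ 1, so v_1 = 1^{−1} = 1 (mod 11).
  i = 2 (α = 10): (10−3)(10−7)(10−1)(10−2) = 7·3·9·8 = 1512 ≡ 5, so v_2 = 5^{−1} = 9 (mod 11).
  i = 3 (α = 7): (7−3)(7−10)(7−1)(7−2) = 4·(−3)·6·5 = −360 ≡ 3, so v_3 = 3^{−1} = 4 (mod 11).
  i = 4 (α = 1): (1−3)(1−10)(1−7)(1−2) = (−2)·(−9)·(−6)·(−1) = 108 ≡ 9, so v_4 = 9^{−1} = 5 (mod 11).
  i = 5 (α = 2): (2−3)(2−10)(2−7)(2−1) = (−1)·(−8)·(−5)·1 = −40 ≡ 4, so v_5 = 4^{−1} = 3 (mod 11).
  v = [1, 9, 4, 5, 3].
Step 2: syndromes of r = [9, 7, 9, 8, 3] (all sums mod 11).
  S_0 = Σ v_i r_i = 1·9 + 9·7 + 4·9 + 5·8 + 3·3 = 157 ≡ 3.
  S_1 = Σ v_i α_i r_i = 1·3·9 + 9·10·7 + 4·7·9 + 5·1·8 + 3·2·3 = 967 ≡ 10.
  α_i^2 mod 11 = [9, 1, 5, 1, 4].
  S_2 = Σ v_i α_i^2 r_i = 1·9·9 + 9·1·7 + 4·5·9 + 5·1·8 + 3·4·3 = 400 ≡ 4.
  S = (3, 10, 4) ≠ 0, so r is not a codeword (an error is present).
Step 3: locate the error. For a single error e at position i, S_ℓ = v_i·e·α_i^ℓ, so α_err = S_1/S_0.
  S_0^{−1} = 3^{−1} = 4 (mod 11), so α_err = 10·4 = 40 ≡ 7 = α_3. Error position i = 3.
  Consistency check: S_2/S_1 = 4·10 = 40 ≡ 7 = α_err ✓ (single-error assumption holds).
Step 4: error magnitude e = S_0/v_3 = S_0·∏_{j≠3}(α_3 − α_j) = 3·3 = 9 ≡ 9 (mod 11).
Step 5: correct position 3: c_3 = r_3 − e = 9 − 9 ≡ 0 (mod 11). Hence c = [9, 7, 0, 8, 3].
  Check: interpolating c through the α_i gives m(x) = 2 + 6·x (degree < 2) with m(α_i) = c_i for every i, so c is indeed a codeword.


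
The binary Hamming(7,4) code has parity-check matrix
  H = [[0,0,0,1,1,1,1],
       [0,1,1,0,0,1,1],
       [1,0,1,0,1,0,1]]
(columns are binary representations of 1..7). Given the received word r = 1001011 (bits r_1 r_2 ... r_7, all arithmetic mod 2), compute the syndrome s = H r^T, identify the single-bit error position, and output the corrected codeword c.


s = (1, 0, 0)^T, error position = 4, corrected codeword c = 1000011

Compute s = H r^T mod 2 one row at a time:
  s_1 = 1 + 0 + 1 + 1 = 3 ≡ 1 (mod 2).
  s_2 = 0 + 0 + 1 + 1 = 2 ≡ 0 (mod 2).
  s_3 = 1 + 0 + 0 + 1 = 2 ≡ 0 (mod 2).
s = (1, 0, 0)^T — this equals column 4 of H (binary 100), so error is at position 4.
Correct: flip bit 4 of r = 1001011 to get c = 1000011.


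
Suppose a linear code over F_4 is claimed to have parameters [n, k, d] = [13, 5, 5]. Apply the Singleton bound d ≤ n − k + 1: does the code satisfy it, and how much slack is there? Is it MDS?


Singleton RHS = n − k + 1 = 9, slack = 4, bound satisfied, not MDS.

Singleton bound: d ≤ n − k + 1.
Here n = 13, k = 5, so n − k + 1 = 9.
Given d = 5, check d ≤ 9: YES.
Slack = (n − k + 1) − d = 4.
The code is NOT MDS (slack = 4 > 0).
Description: the claimed parameters are [13, 5, 5]_4; such a code would be non-MDS.


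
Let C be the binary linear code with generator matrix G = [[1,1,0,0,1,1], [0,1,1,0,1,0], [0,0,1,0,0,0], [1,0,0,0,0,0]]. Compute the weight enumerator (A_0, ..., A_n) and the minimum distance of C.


Weight distribution: A_0 = 1, A_1 = 3, A_2 = 4, A_3 = 4, A_4 = 3, A_5 = 1. Minimum distance d = 1.

Enumerate all 2^4 = 16 messages m ∈ F_2^4.
For each, compute codeword c = mG in F_2^6, then tally its weight.
  m = 0000 → c = 000000, weight = 0.
  m = 1000 → c = 110011, weight = 4.
  m = 0100 → c = 011010, weight = 3.
  m = 1100 → c = 101001, weight = 3.
  m = 0010 → c = 001000, weight = 1.
  m = 1010 → c = 111011, weight = 5.
  m = 0110 → c = 010010, weight = 2.
  m = 1110 → c = 100001, weight = 2.
  m = 0001 → c = 100000, weight = 1.
  m = 1001 → c = 010011, weight = 3.
  m = 0101 → c = 111010, weight = 4.
  m = 1101 → c = 001001, weight = 2.
  m = 0011 → c = 101000, weight = 2.
  m = 1011 → c = 011011, weight = 4.
  m = 0111 → c = 110010, weight = 3.
  m = 1111 → c = 000001, weight = 1.
Tally weights:
  weight 0: 1 codewords.
  weight 1: 3 codewords.
  weight 2: 4 codewords.
  weight 3: 4 codewords.
  weight 4: 3 codewords.
  weight 5: 1 codewords.
Minimum distance d = smallest w > 0 with A_w > 0 = 1.
Sanity: Σ A_w = 16 = 2^4 = 16 ✓.


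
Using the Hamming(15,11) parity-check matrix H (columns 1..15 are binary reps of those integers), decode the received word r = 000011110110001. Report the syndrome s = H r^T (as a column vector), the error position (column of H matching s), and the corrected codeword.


s = (0, 0, 1, 0)^T, error position = 2, corrected codeword c = 010011110110001

Compute s = H r^T mod 2 one row at a time:
  s_1 = 1 + 0 + 1 + 1 + 0 + 0 + 0 + 1 = 4 ≡ 0 (mod 2).
  s_2 = 0 + 1 + 1 + 1 + 0 + 0 + 0 + 1 = 4 ≡ 0 (mod 2).
  s_3 = 0 + 0 + 1 + 1 + 1 + 1 + 0 + 1 = 5 ≡ 1 (mod 2).
  s_4 = 0 + 0 + 1 + 1 + 0 + 1 + 0 + 1 = 4 ≡ 0 (mod 2).
s = (0, 0, 1, 0)^T — this equals column 2 of H (binary 0010), so error is at position 2.
Correct: flip bit 2 of r = 000011110110001 to get c = 010011110110001.


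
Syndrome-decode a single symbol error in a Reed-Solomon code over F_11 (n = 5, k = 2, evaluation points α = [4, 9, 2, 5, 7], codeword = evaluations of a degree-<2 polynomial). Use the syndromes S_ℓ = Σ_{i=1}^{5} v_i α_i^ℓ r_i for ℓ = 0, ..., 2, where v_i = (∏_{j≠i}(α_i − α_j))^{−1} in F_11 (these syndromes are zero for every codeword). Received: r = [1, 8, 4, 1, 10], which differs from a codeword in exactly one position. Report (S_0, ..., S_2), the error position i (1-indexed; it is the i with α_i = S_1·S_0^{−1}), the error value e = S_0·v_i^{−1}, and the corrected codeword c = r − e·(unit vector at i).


S = (7, 6, 2), error at position 1, error magnitude e = 10, c = [2, 8, 4, 1, 10].

Step 1: column multipliers v_i = (∏_{j≠i}(α_i − α_j))^{−1} mod 11.
  i = 1 (α = 4): (4−9)(4−2)(4−5)(4−7) = (−5)·2·(−1)·(−3) = −30 ≡ 3, so v_1 = 3^{−1} = 4 (mod 11).
  i = 2 (α = 9): (9−4)(9−2)(9−5)(9−7) = 5·7·4·2 = 280 ≡ 5, so v_2 = 5^{−1} = 9 (mod 11).
  i = 3 (α = 2): (2−4)(2−9)(2−5)(2−7) = (−2)·(−7)·(−3)·(−5) = 210 ≡ 1, so v_3 = 1^{−1} = 1 (mod 11).
  i = 4 (α = 5): (5−4)(5−9)(5−2)(5−7) = 1·(−4)·3·(−2) = 24 ≡ 2, so v_4 = 2^{−1} = 6 (mod 11).
  i = 5 (α = 7): (7−4)(7−9)(7−2)(7−5) = 3·(−2)·5·2 = −60 ≡ 6, so v_5 = 6^{−1} = 2 (mod 11).
  v = [4, 9, 1, 6, 2].
Step 2: syndromes of r = [1, 8, 4, 1, 10] (all sums mod 11).
  S_0 = Σ v_i r_i = 4·1 + 9·8 + 1·4 + 6·1 + 2·10 = 106 ≡ 7.
  S_1 = Σ v_i α_i r_i = 4·4·1 + 9·9·8 + 1·2·4 + 6·5·1 + 2·7·10 = 842 ≡ 6.
  α_i^2 mod 11 = [5, 4, 4, 3, 5].
  S_2 = Σ v_i α_i^2 r_i = 4·5·1 + 9·4·8 + 1·4·4 + 6·3·1 + 2·5·10 = 442 ≡ 2.
  S = (7, 6, 2) ≠ 0, so r is not a codeword (an error is present).
Step 3: locate the error. For a single error e at position i, S_ℓ = v_i·e·α_i^ℓ, so α_err = S_1/S_0.
  S_0^{−1} = 7^{−1} = 8 (mod 11), so α_err = 6·8 = 48 ≡ 4 = α_1. Error position i = 1.
  Consistency check: S_2/S_1 = 2·2 = 4 ≡ 4 = α_err ✓ (single-error assumption holds).
Step 4: error magnitude e = S_0/v_1 = S_0·∏_{j≠1}(α_1 − α_j) = 7·3 = 21 ≡ 10 (mod 11).
Step 5: correct position 1: c_1 = r_1 − e = 1 − 10 ≡ 2 (mod 11). Hence c = [2, 8, 4, 1, 10].
  Check: interpolating c through the α_i gives m(x) = 6 + 10·x (degree < 2) with m(α_i) = c_i for every i, so c is indeed a codeword.


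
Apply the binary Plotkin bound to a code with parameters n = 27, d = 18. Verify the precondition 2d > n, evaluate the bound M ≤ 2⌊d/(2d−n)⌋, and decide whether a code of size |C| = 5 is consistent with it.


Plotkin bound M ≤ 4; given |C| = 5 > bound (violated).

Check applicability: 2d = 36, n = 27.
2d − n = 9 > 0, so Plotkin applies.
Compute d/(2d−n) = 18/9 ≈ 2.0000.
⌊d/(2d−n)⌋ = 2.
Plotkin bound: M ≤ 2·2 = 4.
Given |C| = 5, check: VIOLATED.
This |C| is above the Plotkin bound, so no binary code with n = 27, d = 18 and 5 codewords exists.


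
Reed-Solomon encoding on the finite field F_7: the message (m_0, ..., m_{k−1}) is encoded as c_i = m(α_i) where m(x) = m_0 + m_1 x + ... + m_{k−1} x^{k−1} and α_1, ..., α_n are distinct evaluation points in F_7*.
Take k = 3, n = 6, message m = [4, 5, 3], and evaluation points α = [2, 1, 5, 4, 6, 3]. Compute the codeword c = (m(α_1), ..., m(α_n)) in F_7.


c = [5, 5, 6, 2, 2, 4]

Message polynomial: m(x) = 4 + 5·x + 3·x^2 (mod 7).
For each evaluation point α_i, compute m(α_i) mod 7:
  α_1 = 2: Horner steps 3 → 4 → 5, so m(2) = 5.
  α_2 = 1: Horner steps 3 → 1 → 5, so m(1) = 5.
  α_3 = 5: Horner steps 3 → 6 → 6, so m(5) = 6.
  α_4 = 4: Horner steps 3 → 3 → 2, so m(4) = 2.
  α_5 = 6: Horner steps 3 → 2 → 2, so m(6) = 2.
  α_6 = 3: Horner steps 3 → 0 → 4, so m(3) = 4.
Codeword c = [5, 5, 6, 2, 2, 4] ∈ F_7^6.


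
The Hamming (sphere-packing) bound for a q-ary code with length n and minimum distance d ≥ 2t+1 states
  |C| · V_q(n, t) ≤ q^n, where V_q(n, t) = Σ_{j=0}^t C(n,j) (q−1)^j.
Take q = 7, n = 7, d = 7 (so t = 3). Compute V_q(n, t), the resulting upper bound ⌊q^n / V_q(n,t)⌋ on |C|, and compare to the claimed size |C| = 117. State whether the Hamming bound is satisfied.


V_q(n, t) = 8359, q^n = 823543, Hamming bound = 98, |C| = 117 > bound (violated).

Step 1: Compute V_q(n, t) = Σ_{j=0}^3 C(n, j) (q−1)^j.
  j = 0: C(7,0)·(6)^0 = 1·1 = 1.
  j = 1: C(7,1)·(6)^1 = 7·6 = 42.
  j = 2: C(7,2)·(6)^2 = 21·36 = 756.
  j = 3: C(7,3)·(6)^3 = 35·216 = 7560.
  V_q(n, t) = 1 + 42 + 756 + 7560 = 8359.
Step 2: q^n = 7^7 = 823543.
Step 3: Hamming bound ⌊q^n / V_q(n,t)⌋ = ⌊823543/8359⌋ = 98.
Step 4: Compare |C| = 117 to 98: violated.
The claimed |C| lies above the Hamming bound, so no 7-ary code of length 7 with d ≥ 7 can have 117 codewords.


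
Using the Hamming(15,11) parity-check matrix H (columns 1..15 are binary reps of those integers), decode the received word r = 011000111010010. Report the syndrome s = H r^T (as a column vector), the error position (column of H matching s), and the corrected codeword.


s = (0, 0, 1, 0)^T, error position = 2, corrected codeword c = 001000111010010

Compute s = H r^T mod 2 one row at a time:
  s_1 = 1 + 1 + 0 + 1 + 0 + 0 + 1 + 0 = 4 ≡ 0 (mod 2).
  s_2 = 0 + 0 + 0 + 1 + 0 + 0 + 1 + 0 = 2 ≡ 0 (mod 2).
  s_3 = 1 + 1 + 0 + 1 + 0 + 1 + 1 + 0 = 5 ≡ 1 (mod 2).
  s_4 = 0 + 1 + 0 + 1 + 1 + 1 + 0 + 0 = 4 ≡ 0 (mod 2).
s = (0, 0, 1, 0)^T — this equals column 2 of H (binary 0010), so error is at position 2.
Correct: flip bit 2 of r = 011000111010010 to get c = 001000111010010.


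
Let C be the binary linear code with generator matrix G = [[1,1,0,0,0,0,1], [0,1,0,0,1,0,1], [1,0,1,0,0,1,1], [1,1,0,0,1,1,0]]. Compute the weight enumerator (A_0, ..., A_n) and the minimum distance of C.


Weight distribution: A_0 = 1, A_1 = 1, A_2 = 2, A_3 = 6, A_4 = 5, A_5 = 1. Minimum distance d = 1.

Enumerate all 2^4 = 16 messages m ∈ F_2^4.
For each, compute codeword c = mG in F_2^7, then tally its weight.
  m = 0000 → c = 0000000, weight = 0.
  m = 1000 → c = 1100001, weight = 3.
  m = 0100 → c = 0100101, weight = 3.
  m = 1100 → c = 1000100, weight = 2.
  m = 0010 → c = 1010011, weight = 4.
  m = 1010 → c = 0110010, weight = 3.
  m = 0110 → c = 1110110, weight = 5.
  m = 1110 → c = 0010111, weight = 4.
  m = 0001 → c = 1100110, weight = 4.
  m = 1001 → c = 0000111, weight = 3.
  m = 0101 → c = 1000011, weight = 3.
  m = 1101 → c = 0100010, weight = 2.
  m = 0011 → c = 0110101, weight = 4.
  m = 1011 → c = 1010100, weight = 3.
  m = 0111 → c = 0010000, weight = 1.
  m = 1111 → c = 1110001, weight = 4.
Tally weights:
  weight 0: 1 codewords.
  weight 1: 1 codewords.
  weight 2: 2 codewords.
  weight 3: 6 codewords.
  weight 4: 5 codewords.
  weight 5: 1 codewords.
Minimum distance d = smallest w > 0 with A_w > 0 = 1.
Sanity: Σ A_w = 16 = 2^4 = 16 ✓.


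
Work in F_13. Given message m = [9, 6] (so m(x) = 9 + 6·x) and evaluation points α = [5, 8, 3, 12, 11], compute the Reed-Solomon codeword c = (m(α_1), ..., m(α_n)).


c = [0, 5, 1, 3, 10]

Message polynomial: m(x) = 9 + 6·x (mod 13).
For each evaluation point α_i, compute m(α_i) mod 13:
  α_1 = 5: Horner steps 6 → 0, so m(5) = 0.
  α_2 = 8: Horner steps 6 → 5, so m(8) = 5.
  α_3 = 3: Horner steps 6 → 1, so m(3) = 1.
  α_4 = 12: Horner steps 6 → 3, so m(12) = 3.
  α_5 = 11: Horner steps 6 → 10, so m(11) = 10.
Codeword c = [0, 5, 1, 3, 10] ∈ F_13^5.


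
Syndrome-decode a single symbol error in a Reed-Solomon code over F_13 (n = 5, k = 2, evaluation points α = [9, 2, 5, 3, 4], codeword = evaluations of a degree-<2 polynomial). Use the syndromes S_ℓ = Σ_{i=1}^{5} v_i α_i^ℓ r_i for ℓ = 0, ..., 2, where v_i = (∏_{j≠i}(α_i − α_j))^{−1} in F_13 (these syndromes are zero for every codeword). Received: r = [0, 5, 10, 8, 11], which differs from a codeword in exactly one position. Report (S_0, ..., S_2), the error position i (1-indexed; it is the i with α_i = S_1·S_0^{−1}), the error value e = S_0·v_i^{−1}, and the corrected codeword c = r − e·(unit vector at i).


S = (11, 3, 2), error at position 3, error magnitude e = 9, c = [0, 5, 1, 8, 11].

Step 1: column multipliers v_i = (∏_{j≠i}(α_i − α_j))^{−1} mod 13.
  i = 1 (α = 9): (9−2)(9−5)(9−3)(9−4) = 7·4·6·5 = 840 ≡ 8, so v_1 = 8^{−1} = 5 (mod 13).
  i = 2 (α = 2): (2−9)(2−5)(2−3)(2−4) = (−7)·(−3)·(−1)·(−2) = 42 ≡ 3, so v_2 = 3^{−1} = 9 (mod 13).
  i = 3 (α = 5): (5−9)(5−2)(5−3)(5−4) = (−4)·3·2·1 = −24 ≡ 2, so v_3 = 2^{−1} = 7 (mod 13).
  i = 4 (α = 3): (3−9)(3−2)(3−5)(3−4) = (−6)·1·(−2)·(−1) = −12 ≡ 1, so v_4 = 1^{−1} = 1 (mod 13).
  i = 5 (α = 4): (4−9)(4−2)(4−5)(4−3) = (−5)·2·(−1)·1 = 10 ≡ 10, so v_5 = 10^{−1} = 4 (mod 13).
  v = [5, 9, 7, 1, 4].
Step 2: syndromes of r = [0, 5, 10, 8, 11] (all sums mod 13).
  S_0 = Σ v_i r_i = 5·0 + 9·5 + 7·10 + 1·8 + 4·11 = 167 ≡ 11.
  S_1 = Σ v_i α_i r_i = 5·9·0 + 9·2·5 + 7·5·10 + 1·3·8 + 4·4·11 = 640 ≡ 3.
  α_i^2 mod 13 = [3, 4, 12, 9, 3].
  S_2 = Σ v_i α_i^2 r_i = 5·3·0 + 9·4·5 + 7·12·10 + 1·9·8 + 4·3·11 = 1224 ≡ 2.
  S = (11, 3, 2) ≠ 0, so r is not a codeword (an error is present).
Step 3: locate the error. For a single error e at position i, S_ℓ = v_i·e·α_i^ℓ, so α_err = S_1/S_0.
  S_0^{−1} = 11^{−1} = 6 (mod 13), so α_err = 3·6 = 18 ≡ 5 = α_3. Error position i = 3.
  Consistency check: S_2/S_1 = 2·9 = 18 ≡ 5 = α_err ✓ (single-error assumption holds).
Step 4: error magnitude e = S_0/v_3 = S_0·∏_{j≠3}(α_3 − α_j) = 11·2 = 22 ≡ 9 (mod 13).
Step 5: correct position 3: c_3 = r_3 − e = 10 − 9 ≡ 1 (mod 13). Hence c = [0, 5, 1, 8, 11].
  Check: interpolating c through the α_i gives m(x) = 12 + 3·x (degree < 2) with m(α_i) = c_i for every i, so c is indeed a codeword.


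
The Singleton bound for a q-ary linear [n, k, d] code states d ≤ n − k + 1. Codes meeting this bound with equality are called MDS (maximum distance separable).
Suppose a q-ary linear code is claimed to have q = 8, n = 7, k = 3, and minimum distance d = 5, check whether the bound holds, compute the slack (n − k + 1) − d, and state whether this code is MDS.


Singleton RHS = n − k + 1 = 5, slack = 0, bound satisfied, MDS.

Singleton bound: d ≤ n − k + 1.
Here n = 7, k = 3, so n − k + 1 = 5.
Given d = 5, check d ≤ 5: YES.
Slack = (n − k + 1) − d = 0.
The code is MDS (slack = 0).
Description: the claimed parameters are [7, 3, 5]_8; such a code would be MDS (meets Singleton bound).


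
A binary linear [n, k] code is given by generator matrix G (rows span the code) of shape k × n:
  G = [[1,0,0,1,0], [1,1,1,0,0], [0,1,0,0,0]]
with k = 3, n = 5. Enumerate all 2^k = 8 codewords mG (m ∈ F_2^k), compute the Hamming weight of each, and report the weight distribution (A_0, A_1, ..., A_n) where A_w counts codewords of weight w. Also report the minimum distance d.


Weight distribution: A_0 = 1, A_1 = 1, A_2 = 3, A_3 = 3. Minimum distance d = 1.

Enumerate all 2^3 = 8 messages m ∈ F_2^3.
For each, compute codeword c = mG in F_2^5, then tally its weight.
  m = 000 → c = 00000, weight = 0.
  m = 100 → c = 10010, weight = 2.
  m = 010 → c = 11100, weight = 3.
  m = 110 → c = 01110, weight = 3.
  m = 001 → c = 01000, weight = 1.
  m = 101 → c = 11010, weight = 3.
  m = 011 → c = 10100, weight = 2.
  m = 111 → c = 00110, weight = 2.
Tally weights:
  weight 0: 1 codewords.
  weight 1: 1 codewords.
  weight 2: 3 codewords.
  weight 3: 3 codewords.
Minimum distance d = smallest w > 0 with A_w > 0 = 1.
Sanity: Σ A_w = 8 = 2^3 = 8 ✓.


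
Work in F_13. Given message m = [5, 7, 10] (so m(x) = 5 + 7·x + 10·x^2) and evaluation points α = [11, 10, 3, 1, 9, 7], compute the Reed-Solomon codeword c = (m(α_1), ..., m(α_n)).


c = [5, 9, 12, 9, 7, 11]

Message polynomial: m(x) = 5 + 7·x + 10·x^2 (mod 13).
For each evaluation point α_i, compute m(α_i) mod 13:
  α_1 = 11: Horner steps 10 → 0 → 5, so m(11) = 5.
  α_2 = 10: Horner steps 10 → 3 → 9, so m(10) = 9.
  α_3 = 3: Horner steps 10 → 11 → 12, so m(3) = 12.
  α_4 = 1: Horner steps 10 → 4 → 9, so m(1) = 9.
  α_5 = 9: Horner steps 10 → 6 → 7, so m(9) = 7.
  α_6 = 7: Horner steps 10 → 12 → 11, so m(7) = 11.
Codeword c = [5, 9, 12, 9, 7, 11] ∈ F_13^6.


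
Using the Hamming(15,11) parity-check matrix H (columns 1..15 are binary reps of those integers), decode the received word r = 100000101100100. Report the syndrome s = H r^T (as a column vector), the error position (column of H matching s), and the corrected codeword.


s = (1, 0, 0, 0)^T, error position = 8, corrected codeword c = 100000111100100

Compute s = H r^T mod 2 one row at a time:
  s_1 = 0 + 1 + 1 + 0 + 0 + 1 + 0 + 0 = 3 ≡ 1 (mod 2).
  s_2 = 0 + 0 + 0 + 1 + 0 + 1 + 0 + 0 = 2 ≡ 0 (mod 2).
  s_3 = 0 + 0 + 0 + 1 + 1 + 0 + 0 + 0 = 2 ≡ 0 (mod 2).
  s_4 = 1 + 0 + 0 + 1 + 1 + 0 + 1 + 0 = 4 ≡ 0 (mod 2).
s = (1, 0, 0, 0)^T — this equals column 8 of H (binary 1000), so error is at position 8.
Correct: flip bit 8 of r = 100000101100100 to get c = 100000111100100.


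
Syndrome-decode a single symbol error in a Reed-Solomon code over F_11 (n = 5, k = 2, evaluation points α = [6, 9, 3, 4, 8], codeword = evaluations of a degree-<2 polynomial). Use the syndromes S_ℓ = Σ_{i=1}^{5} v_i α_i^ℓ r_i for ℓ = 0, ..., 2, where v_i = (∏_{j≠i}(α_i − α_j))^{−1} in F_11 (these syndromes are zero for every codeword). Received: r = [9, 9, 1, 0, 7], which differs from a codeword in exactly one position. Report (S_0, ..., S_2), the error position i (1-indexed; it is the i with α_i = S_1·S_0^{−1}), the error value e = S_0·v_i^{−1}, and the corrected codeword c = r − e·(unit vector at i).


S = (7, 8, 6), error at position 2, error magnitude e = 3, c = [9, 6, 1, 0, 7].

Step 1: column multipliers v_i = (∏_{j≠i}(α_i − α_j))^{−1} mod 11.
  i = 1 (α = 6): (6−9)(6−3)(6−4)(6−8) = (−3)·3·2·(−2) = 36 ≡ 3, so v_1 = 3^{−1} = 4 (mod 11).
  i = 2 (α = 9): (9−6)(9−3)(9−4)(9−8) = 3·6·5·1 = 90 ≡ 2, so v_2 = 2^{−1} = 6 (mod 11).
  i = 3 (α = 3): (3−6)(3−9)(3−4)(3−8) = (−3)·(−6)·(−1)·(−5) = 90 ≡ 2, so v_3 = 2^{−1} = 6 (mod 11).
  i = 4 (α = 4): (4−6)(4−9)(4−3)(4−8) = (−2)·(−5)·1·(−4) = −40 ≡ 4, so v_4 = 4^{−1} = 3 (mod 11).
  i = 5 (α = 8): (8−6)(8−9)(8−3)(8−4) = 2·(−1)·5·4 = −40 ≡ 4, so v_5 = 4^{−1} = 3 (mod 11).
  v = [4, 6, 6, 3, 3].
Step 2: syndromes of r = [9, 9, 1, 0, 7] (all sums mod 11).
  S_0 = Σ v_i r_i = 4·9 + 6·9 + 6·1 + 3·0 + 3·7 = 117 ≡ 7.
  S_1 = Σ v_i α_i r_i = 4·6·9 + 6·9·9 + 6·3·1 + 3·4·0 + 3·8·7 = 888 ≡ 8.
  α_i^2 mod 11 = [3, 4, 9, 5, 9].
  S_2 = Σ v_i α_i^2 r_i = 4·3·9 + 6·4·9 + 6·9·1 + 3·5·0 + 3·9·7 = 567 ≡ 6.
  S = (7, 8, 6) ≠ 0, so r is not a codeword (an error is present).
Step 3: locate the error. For a single error e at position i, S_ℓ = v_i·e·α_i^ℓ, so α_err = S_1/S_0.
  S_0^{−1} = 7^{−1} = 8 (mod 11), so α_err = 8·8 = 64 ≡ 9 = α_2. Error position i = 2.
  Consistency check: S_2/S_1 = 6·7 = 42 ≡ 9 = α_err ✓ (single-error assumption holds).
Step 4: error magnitude e = S_0/v_2 = S_0·∏_{j≠2}(α_2 − α_j) = 7·2 = 14 ≡ 3 (mod 11).
Step 5: correct position 2: c_2 = r_2 − e = 9 − 3 ≡ 6 (mod 11). Hence c = [9, 6, 1, 0, 7].
  Check: interpolating c through the α_i gives m(x) = 4 + 10·x (degree < 2) with m(α_i) = c_i for every i, so c is indeed a codeword.


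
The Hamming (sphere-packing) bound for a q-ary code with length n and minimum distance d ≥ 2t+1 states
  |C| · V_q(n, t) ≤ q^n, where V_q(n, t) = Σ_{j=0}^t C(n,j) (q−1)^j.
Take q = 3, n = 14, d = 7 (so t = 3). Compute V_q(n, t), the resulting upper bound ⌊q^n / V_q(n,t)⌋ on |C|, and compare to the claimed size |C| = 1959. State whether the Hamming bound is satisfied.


V_q(n, t) = 3305, q^n = 4782969, Hamming bound = 1447, |C| = 1959 > bound (violated).

Step 1: Compute V_q(n, t) = Σ_{j=0}^3 C(n, j) (q−1)^j.
  j = 0: C(14,0)·(2)^0 = 1·1 = 1.
  j = 1: C(14,1)·(2)^1 = 14·2 = 28.
  j = 2: C(14,2)·(2)^2 = 91·4 = 364.
  j = 3: C(14,3)·(2)^3 = 364·8 = 2912.
  V_q(n, t) = 1 + 28 + 364 + 2912 = 3305.
Step 2: q^n = 3^14 = 4782969.
Step 3: Hamming bound ⌊q^n / V_q(n,t)⌋ = ⌊4782969/3305⌋ = 1447.
Step 4: Compare |C| = 1959 to 1447: violated.
The claimed |C| lies above the Hamming bound, so no 3-ary code of length 14 with d ≥ 7 can have 1959 codewords.


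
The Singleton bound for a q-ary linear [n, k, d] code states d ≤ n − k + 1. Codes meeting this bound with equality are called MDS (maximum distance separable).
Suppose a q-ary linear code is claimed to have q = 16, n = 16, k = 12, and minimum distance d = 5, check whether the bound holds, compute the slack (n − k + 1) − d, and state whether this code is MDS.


Singleton RHS = n − k + 1 = 5, slack = 0, bound satisfied, MDS.

Singleton bound: d ≤ n − k + 1.
Here n = 16, k = 12, so n − k + 1 = 5.
Given d = 5, check d ≤ 5: YES.
Slack = (n − k + 1) − d = 0.
The code is MDS (slack = 0).
Description: the claimed parameters are [16, 12, 5]_16; such a code would be MDS (meets Singleton bound).


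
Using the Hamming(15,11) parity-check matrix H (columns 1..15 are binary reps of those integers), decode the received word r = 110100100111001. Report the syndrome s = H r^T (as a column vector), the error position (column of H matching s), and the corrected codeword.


s = (0, 0, 1, 0)^T, error position = 2, corrected codeword c = 100100100111001

Compute s = H r^T mod 2 one row at a time:
  s_1 = 0 + 0 + 1 + 1 + 1 + 0 + 0 + 1 = 4 ≡ 0 (mod 2).
  s_2 = 1 + 0 + 0 + 1 + 1 + 0 + 0 + 1 = 4 ≡ 0 (mod 2).
  s_3 = 1 + 0 + 0 + 1 + 1 + 1 + 0 + 1 = 5 ≡ 1 (mod 2).
  s_4 = 1 + 0 + 0 + 1 + 0 + 1 + 0 + 1 = 4 ≡ 0 (mod 2).
s = (0, 0, 1, 0)^T — this equals column 2 of H (binary 0010), so error is at position 2.
Correct: flip bit 2 of r = 110100100111001 to get c = 100100100111001.


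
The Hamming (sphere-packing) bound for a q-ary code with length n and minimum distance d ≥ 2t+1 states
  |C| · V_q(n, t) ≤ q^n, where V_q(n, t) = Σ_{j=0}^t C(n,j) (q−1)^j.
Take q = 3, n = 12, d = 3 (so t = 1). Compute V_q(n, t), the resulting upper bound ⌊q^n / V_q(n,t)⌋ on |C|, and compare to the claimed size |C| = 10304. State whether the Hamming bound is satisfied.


V_q(n, t) = 25, q^n = 531441, Hamming bound = 21257, |C| = 10304 ≤ bound (satisfied).

Step 1: Compute V_q(n, t) = Σ_{j=0}^1 C(n, j) (q−1)^j.
  j = 0: C(12,0)·(2)^0 = 1·1 = 1.
  j = 1: C(12,1)·(2)^1 = 12·2 = 24.
  V_q(n, t) = 1 + 24 = 25.
Step 2: q^n = 3^12 = 531441.
Step 3: Hamming bound ⌊q^n / V_q(n,t)⌋ = ⌊531441/25⌋ = 21257.
Step 4: Compare |C| = 10304 to 21257: satisfied.
The claimed |C| lies below the Hamming bound.


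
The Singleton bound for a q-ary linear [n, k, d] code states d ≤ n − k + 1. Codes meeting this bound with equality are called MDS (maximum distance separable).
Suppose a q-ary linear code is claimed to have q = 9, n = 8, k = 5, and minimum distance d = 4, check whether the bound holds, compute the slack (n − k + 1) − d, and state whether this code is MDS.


Singleton RHS = n − k + 1 = 4, slack = 0, bound satisfied, MDS.

Singleton bound: d ≤ n − k + 1.
Here n = 8, k = 5, so n − k + 1 = 4.
Given d = 4, check d ≤ 4: YES.
Slack = (n − k + 1) − d = 0.
The code is MDS (slack = 0).
Description: the claimed parameters are [8, 5, 4]_9; such a code would be MDS (meets Singleton bound).


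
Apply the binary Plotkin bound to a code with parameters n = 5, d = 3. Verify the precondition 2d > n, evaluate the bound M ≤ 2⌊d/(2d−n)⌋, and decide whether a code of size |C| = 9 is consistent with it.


Plotkin bound M ≤ 6; given |C| = 9 > bound (violated).

Check applicability: 2d = 6, n = 5.
2d − n = 1 > 0, so Plotkin applies.
Compute d/(2d−n) = 3/1 ≈ 3.0000.
⌊d/(2d−n)⌋ = 3.
Plotkin bound: M ≤ 2·3 = 6.
Given |C| = 9, check: VIOLATED.
This |C| is above the Plotkin bound, so no binary code with n = 5, d = 3 and 9 codewords exists.


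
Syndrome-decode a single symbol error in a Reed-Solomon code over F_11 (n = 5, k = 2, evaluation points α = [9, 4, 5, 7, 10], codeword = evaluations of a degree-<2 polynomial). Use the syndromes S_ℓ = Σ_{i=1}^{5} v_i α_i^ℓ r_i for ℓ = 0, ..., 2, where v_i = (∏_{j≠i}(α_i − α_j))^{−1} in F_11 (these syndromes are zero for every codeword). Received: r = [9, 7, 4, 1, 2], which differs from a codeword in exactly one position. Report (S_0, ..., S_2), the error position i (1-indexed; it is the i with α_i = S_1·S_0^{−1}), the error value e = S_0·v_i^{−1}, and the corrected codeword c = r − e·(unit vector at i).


S = (9, 3, 1), error at position 2, error magnitude e = 7, c = [9, 0, 4, 1, 2].

Step 1: column multipliers v_i = (∏_{j≠i}(α_i − α_j))^{−1} mod 11.
  i = 1 (α = 9): (9−4)(9−5)(9−7)(9−10) = 5·4·2·(−1) = −40 ≡ 4, so v_1 = 4^{−1} = 3 (mod 11).
  i = 2 (α = 4): (4−9)(4−5)(4−7)(4−10) = (−5)·(−1)·(−3)·(−6) = 90 ≡ 2, so v_2 = 2^{−1} = 6 (mod 11).
  i = 3 (α = 5): (5−9)(5−4)(5−7)(5−10) = (−4)·1·(−2)·(−5) = −40 ≡ 4, so v_3 = 4^{−1} = 3 (mod 11).
  i = 4 (α = 7): (7−9)(7−4)(7−5)(7−10) = (−2)·3·2·(−3) = 36 ≡ 3, so v_4 = 3^{−1} = 4 (mod 11).
  i = 5 (α = 10): (10−9)(10−4)(10−5)(10−7) = 1·6·5·3 = 90 ≡ 2, so v_5 = 2^{−1} = 6 (mod 11).
  v = [3, 6, 3, 4, 6].
Step 2: syndromes of r = [9, 7, 4, 1, 2] (all sums mod 11).
  S_0 = Σ v_i r_i = 3·9 + 6·7 + 3·4 + 4·1 + 6·2 = 97 ≡ 9.
  S_1 = Σ v_i α_i r_i = 3·9·9 + 6·4·7 + 3·5·4 + 4·7·1 + 6·10·2 = 619 ≡ 3.
  α_i^2 mod 11 = [4, 5, 3, 5, 1].
  S_2 = Σ v_i α_i^2 r_i = 3·4·9 + 6·5·7 + 3·3·4 + 4·5·1 + 6·1·2 = 386 ≡ 1.
  S = (9, 3, 1) ≠ 0, so r is not a codeword (an error is present).
Step 3: locate the error. For a single error e at position i, S_ℓ = v_i·e·α_i^ℓ, so α_err = S_1/S_0.
  S_0^{−1} = 9^{−1} = 5 (mod 11), so α_err = 3·5 = 15 ≡ 4 = α_2. Error position i = 2.
  Consistency check: S_2/S_1 = 1·4 = 4 ≡ 4 = α_err ✓ (single-error assumption holds).
Step 4: error magnitude e = S_0/v_2 = S_0·∏_{j≠2}(α_2 − α_j) = 9·2 = 18 ≡ 7 (mod 11).
Step 5: correct position 2: c_2 = r_2 − e = 7 − 7 ≡ 0 (mod 11). Hence c = [9, 0, 4, 1, 2].
  Check: interpolating c through the α_i gives m(x) = 6 + 4·x (degree < 2) with m(α_i) = c_i for every i, so c is indeed a codeword.


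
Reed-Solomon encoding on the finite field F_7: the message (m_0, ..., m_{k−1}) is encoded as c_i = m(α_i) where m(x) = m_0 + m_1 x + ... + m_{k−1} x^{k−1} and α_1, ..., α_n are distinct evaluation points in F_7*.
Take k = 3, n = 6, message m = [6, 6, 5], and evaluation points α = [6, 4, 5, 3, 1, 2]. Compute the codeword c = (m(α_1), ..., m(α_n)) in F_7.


c = [5, 5, 0, 6, 3, 3]

Message polynomial: m(x) = 6 + 6·x + 5·x^2 (mod 7).
For each evaluation point α_i, compute m(α_i) mod 7:
  α_1 = 6: Horner steps 5 → 1 → 5, so m(6) = 5.
  α_2 = 4: Horner steps 5 → 5 → 5, so m(4) = 5.
  α_3 = 5: Horner steps 5 → 3 → 0, so m(5) = 0.
  α_4 = 3: Horner steps 5 → 0 → 6, so m(3) = 6.
  α_5 = 1: Horner steps 5 → 4 → 3, so m(1) = 3.
  α_6 = 2: Horner steps 5 → 2 → 3, so m(2) = 3.
Codeword c = [5, 5, 0, 6, 3, 3] ∈ F_7^6.


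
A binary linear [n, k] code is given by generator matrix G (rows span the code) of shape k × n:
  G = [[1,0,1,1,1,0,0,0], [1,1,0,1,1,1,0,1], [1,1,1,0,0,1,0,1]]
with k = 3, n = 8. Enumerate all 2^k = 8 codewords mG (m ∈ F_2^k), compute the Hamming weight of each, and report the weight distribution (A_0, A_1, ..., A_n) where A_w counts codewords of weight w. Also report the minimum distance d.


Weight distribution: A_0 = 1, A_1 = 1, A_3 = 1, A_4 = 2, A_5 = 2, A_6 = 1. Minimum distance d = 1.

Enumerate all 2^3 = 8 messages m ∈ F_2^3.
For each, compute codeword c = mG in F_2^8, then tally its weight.
  m = 000 → c = 00000000, weight = 0.
  m = 100 → c = 10111000, weight = 4.
  m = 010 → c = 11011101, weight = 6.
  m = 110 → c = 01100101, weight = 4.
  m = 001 → c = 11100101, weight = 5.
  m = 101 → c = 01011101, weight = 5.
  m = 011 → c = 00111000, weight = 3.
  m = 111 → c = 10000000, weight = 1.
Tally weights:
  weight 0: 1 codewords.
  weight 1: 1 codewords.
  weight 3: 1 codewords.
  weight 4: 2 codewords.
  weight 5: 2 codewords.
  weight 6: 1 codewords.
Minimum distance d = smallest w > 0 with A_w > 0 = 1.
Sanity: Σ A_w = 8 = 2^3 = 8 ✓.


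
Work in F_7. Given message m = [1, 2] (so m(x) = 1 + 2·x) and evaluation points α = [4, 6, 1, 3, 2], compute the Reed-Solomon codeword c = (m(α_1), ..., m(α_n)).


c = [2, 6, 3, 0, 5]

Message polynomial: m(x) = 1 + 2·x (mod 7).
For each evaluation point α_i, compute m(α_i) mod 7:
  α_1 = 4: Horner steps 2 → 2, so m(4) = 2.
  α_2 = 6: Horner steps 2 → 6, so m(6) = 6.
  α_3 = 1: Horner steps 2 → 3, so m(1) = 3.
  α_4 = 3: Horner steps 2 → 0, so m(3) = 0.
  α_5 = 2: Horner steps 2 → 5, so m(2) = 5.
Codeword c = [2, 6, 3, 0, 5] ∈ F_7^5.


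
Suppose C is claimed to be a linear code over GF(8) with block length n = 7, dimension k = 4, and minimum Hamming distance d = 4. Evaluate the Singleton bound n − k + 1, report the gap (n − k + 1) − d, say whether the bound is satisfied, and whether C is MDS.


Singleton RHS = n − k + 1 = 4, slack = 0, bound satisfied, MDS.

Singleton bound: d ≤ n − k + 1.
Here n = 7, k = 4, so n − k + 1 = 4.
Given d = 4, check d ≤ 4: YES.
Slack = (n − k + 1) − d = 0.
The code is MDS (slack = 0).
Description: the claimed parameters are [7, 4, 4]_8; such a code would be MDS (meets Singleton bound).


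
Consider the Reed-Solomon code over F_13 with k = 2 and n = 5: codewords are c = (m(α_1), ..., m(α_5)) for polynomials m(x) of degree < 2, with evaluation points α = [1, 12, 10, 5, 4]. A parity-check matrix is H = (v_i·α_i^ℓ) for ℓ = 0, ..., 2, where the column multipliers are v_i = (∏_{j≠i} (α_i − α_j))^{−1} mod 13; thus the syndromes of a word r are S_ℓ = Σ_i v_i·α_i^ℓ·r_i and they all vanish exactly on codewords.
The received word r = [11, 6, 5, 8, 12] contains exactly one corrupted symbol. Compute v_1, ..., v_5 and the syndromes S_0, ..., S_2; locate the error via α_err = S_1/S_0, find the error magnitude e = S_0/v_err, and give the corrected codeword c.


S = (5, 11, 6), error at position 3, error magnitude e = 4, c = [11, 6, 1, 8, 12].

Step 1: column multipliers v_i = (∏_{j≠i}(α_i − α_j))^{−1} mod 13.
  i = 1 (α = 1): (1−12)(1−10)(1−5)(1−4) = (−11)·(−9)·(−4)·(−3) = 1188 ≡ 5, so v_1 = 5^{−1} = 8 (mod 13).
  i = 2 (α = 12): (12−1)(12−10)(12−5)(12−4) = 11·2·7·8 = 1232 ≡ 10, so v_2 = 10^{−1} = 4 (mod 13).
  i = 3 (α = 10): (10−1)(10−12)(10−5)(10−4) = 9·(−2)·5·6 = −540 ≡ 6, so v_3 = 6^{−1} = 11 (mod 13).
  i = 4 (α = 5): (5−1)(5−12)(5−10)(5−4) = 4·(−7)·(−5)·1 = 140 ≡ 10, so v_4 = 10^{−1} = 4 (mod 13).
  i = 5 (α = 4): (4−1)(4−12)(4−10)(4−5) = 3·(−8)·(−6)·(−1) = −144 ≡ 12, so v_5 = 12^{−1} = 12 (mod 13).
  v = [8, 4, 11, 4, 12].
Step 2: syndromes of r = [11, 6, 5, 8, 12] (all sums mod 13).
  S_0 = Σ v_i r_i = 8·11 + 4·6 + 11·5 + 4·8 + 12·12 = 343 ≡ 5.
  S_1 = Σ v_i α_i r_i = 8·1·11 + 4·12·6 + 11·10·5 + 4·5·8 + 12·4·12 = 1662 ≡ 11.
  α_i^2 mod 13 = [1, 1, 9, 12, 3].
  S_2 = Σ v_i α_i^2 r_i = 8·1·11 + 4·1·6 + 11·9·5 + 4·12·8 + 12·3·12 = 1423 ≡ 6.
  S = (5, 11, 6) ≠ 0, so r is not a codeword (an error is present).
Step 3: locate the error. For a single error e at position i, S_ℓ = v_i·e·α_i^ℓ, so α_err = S_1/S_0.
  S_0^{−1} = 5^{−1} = 8 (mod 13), so α_err = 11·8 = 88 ≡ 10 = α_3. Error position i = 3.
  Consistency check: S_2/S_1 = 6·6 = 36 ≡ 10 = α_err ✓ (single-error assumption holds).
Step 4: error magnitude e = S_0/v_3 = S_0·∏_{j≠3}(α_3 − α_j) = 5·6 = 30 ≡ 4 (mod 13).
Step 5: correct position 3: c_3 = r_3 − e = 5 − 4 ≡ 1 (mod 13). Hence c = [11, 6, 1, 8, 12].
  Check: interpolating c through the α_i gives m(x) = 2 + 9·x (degree < 2) with m(α_i) = c_i for every i, so c is indeed a codeword.


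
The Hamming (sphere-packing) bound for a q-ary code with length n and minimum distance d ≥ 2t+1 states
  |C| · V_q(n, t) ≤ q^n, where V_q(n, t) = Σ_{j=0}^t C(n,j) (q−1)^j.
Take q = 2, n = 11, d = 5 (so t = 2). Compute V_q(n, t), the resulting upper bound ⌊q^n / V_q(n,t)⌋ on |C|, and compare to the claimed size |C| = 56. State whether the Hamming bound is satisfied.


V_q(n, t) = 67, q^n = 2048, Hamming bound = 30, |C| = 56 > bound (violated).

Step 1: Compute V_q(n, t) = Σ_{j=0}^2 C(n, j) (q−1)^j.
  j = 0: C(11,0)·(1)^0 = 1·1 = 1.
  j = 1: C(11,1)·(1)^1 = 11·1 = 11.
  j = 2: C(11,2)·(1)^2 = 55·1 = 55.
  V_q(n, t) = 1 + 11 + 55 = 67.
Step 2: q^n = 2^11 = 2048.
Step 3: Hamming bound ⌊q^n / V_q(n,t)⌋ = ⌊2048/67⌋ = 30.
Step 4: Compare |C| = 56 to 30: violated.
The claimed |C| lies above the Hamming bound, so no 2-ary code of length 11 with d ≥ 5 can have 56 codewords.


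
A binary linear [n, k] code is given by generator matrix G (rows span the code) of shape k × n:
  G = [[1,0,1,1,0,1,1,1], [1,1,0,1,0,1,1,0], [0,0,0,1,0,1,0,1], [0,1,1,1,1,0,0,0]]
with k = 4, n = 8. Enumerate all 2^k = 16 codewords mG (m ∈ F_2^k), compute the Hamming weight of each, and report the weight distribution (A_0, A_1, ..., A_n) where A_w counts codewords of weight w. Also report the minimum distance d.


Weight distribution: A_0 = 1, A_2 = 1, A_3 = 4, A_4 = 3, A_5 = 4, A_6 = 3. Minimum distance d = 2.

Enumerate all 2^4 = 16 messages m ∈ F_2^4.
For each, compute codeword c = mG in F_2^8, then tally its weight.
  m = 0000 → c = 00000000, weight = 0.
  m = 1000 → c = 10110111, weight = 6.
  m = 0100 → c = 11010110, weight = 5.
  m = 1100 → c = 01100001, weight = 3.
  m = 0010 → c = 00010101, weight = 3.
  m = 1010 → c = 10100010, weight = 3.
  m = 0110 → c = 11000011, weight = 4.
  m = 1110 → c = 01110100, weight = 4.
  m = 0001 → c = 01111000, weight = 4.
  m = 1001 → c = 11001111, weight = 6.
  m = 0101 → c = 10101110, weight = 5.
  m = 1101 → c = 00011001, weight = 3.
  m = 0011 → c = 01101101, weight = 5.
  m = 1011 → c = 11011010, weight = 5.
  m = 0111 → c = 10111011, weight = 6.
  m = 1111 → c = 00001100, weight = 2.
Tally weights:
  weight 0: 1 codewords.
  weight 2: 1 codewords.
  weight 3: 4 codewords.
  weight 4: 3 codewords.
  weight 5: 4 codewords.
  weight 6: 3 codewords.
Minimum distance d = smallest w > 0 with A_w > 0 = 2.
Sanity: Σ A_w = 16 = 2^4 = 16 ✓.


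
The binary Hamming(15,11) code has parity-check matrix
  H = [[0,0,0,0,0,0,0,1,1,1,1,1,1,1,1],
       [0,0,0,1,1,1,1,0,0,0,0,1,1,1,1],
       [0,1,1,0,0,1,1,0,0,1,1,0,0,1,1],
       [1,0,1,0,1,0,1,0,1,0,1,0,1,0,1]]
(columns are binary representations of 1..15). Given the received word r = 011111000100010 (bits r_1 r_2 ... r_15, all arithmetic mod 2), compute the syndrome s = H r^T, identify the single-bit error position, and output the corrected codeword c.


s = (0, 0, 1, 0)^T, error position = 2, corrected codeword c = 001111000100010

Compute s = H r^T mod 2 one row at a time:
  s_1 = 0 + 0 + 1 + 0 + 0 + 0 + 1 + 0 = 2 ≡ 0 (mod 2).
  s_2 = 1 + 1 + 1 + 0 + 0 + 0 + 1 + 0 = 4 ≡ 0 (mod 2).
  s_3 = 1 + 1 + 1 + 0 + 1 + 0 + 1 + 0 = 5 ≡ 1 (mod 2).
  s_4 = 0 + 1 + 1 + 0 + 0 + 0 + 0 + 0 = 2 ≡ 0 (mod 2).
s = (0, 0, 1, 0)^T — this equals column 2 of H (binary 0010), so error is at position 2.
Correct: flip bit 2 of r = 011111000100010 to get c = 001111000100010.
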